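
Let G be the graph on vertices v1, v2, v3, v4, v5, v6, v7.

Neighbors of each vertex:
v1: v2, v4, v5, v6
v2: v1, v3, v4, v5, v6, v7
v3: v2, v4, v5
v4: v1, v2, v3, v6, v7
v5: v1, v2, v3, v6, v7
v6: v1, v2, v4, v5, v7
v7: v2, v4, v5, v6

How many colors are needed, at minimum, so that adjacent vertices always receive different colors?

v1, v2, v5, v6 are mutually adjacent (a clique of size 4), so at least 4 colors are needed.
4 colors suffice: v1=yellow, v2=red, v3=green, v4=blue, v5=blue, v6=green, v7=yellow. Every edge joins two different colors.

4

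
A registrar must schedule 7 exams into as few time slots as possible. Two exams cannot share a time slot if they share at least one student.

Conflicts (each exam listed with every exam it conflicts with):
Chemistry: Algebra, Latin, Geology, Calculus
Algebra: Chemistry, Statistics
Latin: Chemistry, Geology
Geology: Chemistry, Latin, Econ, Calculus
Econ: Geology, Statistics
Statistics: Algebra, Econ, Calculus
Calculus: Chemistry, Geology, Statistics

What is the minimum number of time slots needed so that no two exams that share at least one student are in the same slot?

3

Chemistry, Geology, Calculus pairwise conflict, so at least 3 time slots are needed.
3 time slots suffice: Chemistry=1, Algebra=2, Latin=3, Geology=2, Econ=3, Statistics=1, Calculus=3. Every pair that conflicts lands in different time slots.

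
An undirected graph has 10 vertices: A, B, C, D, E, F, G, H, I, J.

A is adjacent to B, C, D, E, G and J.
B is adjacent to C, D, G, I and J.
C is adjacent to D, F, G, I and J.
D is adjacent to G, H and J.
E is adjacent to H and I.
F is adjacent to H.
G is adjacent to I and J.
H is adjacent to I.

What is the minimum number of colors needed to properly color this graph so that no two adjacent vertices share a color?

A, B, C, D, G, J are mutually adjacent (a clique of size 6), so at least 6 colors are needed.
6 colors suffice: color 1 → {C, H}; color 2 → {B, E, F}; color 3 → {A, I}; color 4 → {D}; color 5 → {G}; color 6 → {J}. Every edge joins two different colors.

6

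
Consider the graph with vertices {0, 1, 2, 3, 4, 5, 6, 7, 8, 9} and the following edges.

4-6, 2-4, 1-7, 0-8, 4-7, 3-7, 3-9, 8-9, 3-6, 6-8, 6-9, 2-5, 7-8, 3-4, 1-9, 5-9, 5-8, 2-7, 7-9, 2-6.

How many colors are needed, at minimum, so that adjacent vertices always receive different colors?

3, 4, 6 are mutually adjacent, so at least 3 colors are needed.
3 colors suffice: color red → {0, 5, 6, 7}; color blue → {4, 9}; color green → {1, 2, 3, 8}. No two adjacent vertices share a color.

3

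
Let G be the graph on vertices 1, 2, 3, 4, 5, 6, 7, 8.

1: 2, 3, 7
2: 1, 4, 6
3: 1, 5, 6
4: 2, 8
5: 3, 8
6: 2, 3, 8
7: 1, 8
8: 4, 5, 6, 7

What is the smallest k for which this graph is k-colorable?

The cycle 5-8-7-1-3-5 has odd length 5, so it cannot be 2-colored; at least 3 colors are needed.
3 colors suffice: color red → {2, 3, 8}; color blue → {1, 4, 5, 6}; color green → {7}. Each edge has distinct colors on its endpoints.

3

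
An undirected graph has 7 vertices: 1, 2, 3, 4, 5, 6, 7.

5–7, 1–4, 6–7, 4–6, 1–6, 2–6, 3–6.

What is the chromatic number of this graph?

1, 4, 6 are pairwise adjacent, so at least 3 colors are needed.
3 colors suffice: color a → {5, 6}; color b → {2, 3, 4, 7}; color c → {1}. Every edge joins two different colors.

3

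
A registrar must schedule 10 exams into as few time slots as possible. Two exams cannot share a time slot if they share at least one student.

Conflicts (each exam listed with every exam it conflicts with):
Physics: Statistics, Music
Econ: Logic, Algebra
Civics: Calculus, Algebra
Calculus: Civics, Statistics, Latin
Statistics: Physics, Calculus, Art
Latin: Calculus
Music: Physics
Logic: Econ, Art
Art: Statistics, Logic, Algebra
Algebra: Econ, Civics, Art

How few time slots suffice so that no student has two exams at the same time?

3

The cycle Civics-Algebra-Art-Statistics-Calculus-Civics has odd length 5, so it cannot be 2-colored; at least 3 time slots are needed.
Using 3 time slots: Physics=1, Econ=1, Civics=3, Calculus=1, Statistics=2, Latin=2, Music=2, Logic=2, Art=1, Algebra=2. Each listed conflict is separated.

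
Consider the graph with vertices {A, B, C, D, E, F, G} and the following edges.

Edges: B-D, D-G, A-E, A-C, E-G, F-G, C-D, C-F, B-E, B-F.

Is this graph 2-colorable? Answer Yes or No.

The cycle C-F-G-E-A-C has odd length 5, so it cannot be 2-colored; at least 3 colors are needed.
So 2 colors are not enough.

No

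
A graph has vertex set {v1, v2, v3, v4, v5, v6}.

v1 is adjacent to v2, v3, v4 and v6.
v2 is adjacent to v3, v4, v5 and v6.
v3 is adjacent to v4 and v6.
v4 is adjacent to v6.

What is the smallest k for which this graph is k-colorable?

v1, v2, v3, v4, v6 form a clique, so at least 5 colors are needed.
A valid assignment using 5 colors: v1=2, v2=1, v3=5, v4=4, v5=2, v6=3. Every edge joins two different colors.

5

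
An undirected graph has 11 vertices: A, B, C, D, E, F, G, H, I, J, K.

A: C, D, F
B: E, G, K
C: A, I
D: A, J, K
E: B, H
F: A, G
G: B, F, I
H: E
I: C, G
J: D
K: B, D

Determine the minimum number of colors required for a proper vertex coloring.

The cycle A-C-I-G-F-A has odd length 5, so it cannot be 2-colored; at least 3 colors are needed.
3 colors suffice: color 1 → {A, E, G, J, K}; color 2 → {B, D, F, H, I}; color 3 → {C}. Each edge has distinct colors on its endpoints.

3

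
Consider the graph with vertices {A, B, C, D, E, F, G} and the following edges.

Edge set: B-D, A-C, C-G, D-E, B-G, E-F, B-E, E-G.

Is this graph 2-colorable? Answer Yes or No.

No

B, D, E are pairwise adjacent, so at least 3 colors are needed.
So 2 colors are not enough.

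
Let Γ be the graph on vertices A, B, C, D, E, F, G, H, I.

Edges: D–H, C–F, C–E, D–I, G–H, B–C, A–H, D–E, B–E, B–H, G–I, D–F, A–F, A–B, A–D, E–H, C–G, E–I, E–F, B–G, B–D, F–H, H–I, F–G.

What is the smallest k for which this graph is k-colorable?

4

A, D, F, H are mutually adjacent (a clique of size 4), so at least 4 colors are needed.
4 colors suffice: color red → {C, H}; color blue → {B, F, I}; color green → {A, E, G}; color yellow → {D}. Each edge has distinct colors on its endpoints.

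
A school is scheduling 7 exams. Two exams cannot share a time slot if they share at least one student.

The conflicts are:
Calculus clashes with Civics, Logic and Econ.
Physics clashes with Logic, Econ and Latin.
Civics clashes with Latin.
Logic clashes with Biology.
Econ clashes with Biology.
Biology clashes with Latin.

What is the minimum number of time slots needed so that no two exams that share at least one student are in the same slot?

The cycle Latin-Civics-Calculus-Econ-Biology-Latin has odd length 5, so it cannot be 2-colored; at least 3 time slots are needed.
3 time slots suffice: Calculus=1, Physics=1, Civics=3, Logic=2, Econ=2, Biology=1, Latin=2. Every pair that conflicts lands in different time slots.

3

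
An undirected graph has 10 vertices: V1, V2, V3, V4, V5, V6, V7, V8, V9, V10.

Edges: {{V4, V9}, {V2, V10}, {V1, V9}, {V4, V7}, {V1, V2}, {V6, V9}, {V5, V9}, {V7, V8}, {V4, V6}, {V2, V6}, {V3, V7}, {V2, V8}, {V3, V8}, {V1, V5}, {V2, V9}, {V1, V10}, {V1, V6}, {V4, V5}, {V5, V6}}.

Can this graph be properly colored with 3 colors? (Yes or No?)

V1, V5, V6, V9 form a clique, so at least 4 colors are needed.
So 3 colors are not enough.

No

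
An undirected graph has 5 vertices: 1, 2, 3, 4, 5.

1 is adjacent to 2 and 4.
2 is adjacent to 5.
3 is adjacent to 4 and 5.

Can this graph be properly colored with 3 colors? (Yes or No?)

Yes

The chromatic number is 3. The cycle 3-4-1-2-5-3 has odd length 5, so it cannot be 2-colored; at least 3 colors are needed.
One proper 3-coloring: 1=red, 2=blue, 3=green, 4=blue, 5=red.
That is already a proper 3-coloring.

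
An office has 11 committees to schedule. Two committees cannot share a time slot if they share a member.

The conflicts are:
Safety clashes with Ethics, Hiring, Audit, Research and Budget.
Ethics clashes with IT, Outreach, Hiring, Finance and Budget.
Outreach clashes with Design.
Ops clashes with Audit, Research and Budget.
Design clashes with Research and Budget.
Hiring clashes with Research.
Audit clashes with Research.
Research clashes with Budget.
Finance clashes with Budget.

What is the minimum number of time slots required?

Safety, Ethics, Hiring pairwise conflict, so at least 3 time slots are needed.
3 time slots suffice: Safety=3, Ethics=2, IT=1, Outreach=1, Ops=3, Design=3, Hiring=1, Audit=1, Research=2, Finance=3, Budget=1. Each listed conflict is separated.

3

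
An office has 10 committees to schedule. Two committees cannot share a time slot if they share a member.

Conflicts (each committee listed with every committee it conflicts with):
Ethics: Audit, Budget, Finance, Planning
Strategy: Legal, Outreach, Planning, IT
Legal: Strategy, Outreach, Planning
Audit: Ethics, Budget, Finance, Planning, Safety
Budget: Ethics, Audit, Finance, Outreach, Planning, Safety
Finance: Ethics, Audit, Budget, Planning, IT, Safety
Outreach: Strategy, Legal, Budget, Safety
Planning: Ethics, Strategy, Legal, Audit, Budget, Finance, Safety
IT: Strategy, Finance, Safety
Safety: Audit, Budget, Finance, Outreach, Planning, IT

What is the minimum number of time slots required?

Ethics, Audit, Budget, Finance, Planning all conflict with each other, so at least 5 time slots are needed.
5 time slots suffice: time slot 1 → {Outreach, Planning, IT}; time slot 2 → {Strategy, Finance}; time slot 3 → {Legal, Budget}; time slot 4 → {Ethics, Safety}; time slot 5 → {Audit}. Each listed conflict is separated.

5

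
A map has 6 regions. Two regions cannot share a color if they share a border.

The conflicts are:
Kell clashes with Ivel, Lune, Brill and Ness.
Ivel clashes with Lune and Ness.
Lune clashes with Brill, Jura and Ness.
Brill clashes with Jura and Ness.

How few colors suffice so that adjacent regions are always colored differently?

4

Kell, Lune, Brill, Ness all conflict with each other, so at least 4 colors are needed.
4 colors suffice: Kell=2, Ivel=3, Lune=1, Brill=3, Jura=2, Ness=4. No two conflicting regions share a color.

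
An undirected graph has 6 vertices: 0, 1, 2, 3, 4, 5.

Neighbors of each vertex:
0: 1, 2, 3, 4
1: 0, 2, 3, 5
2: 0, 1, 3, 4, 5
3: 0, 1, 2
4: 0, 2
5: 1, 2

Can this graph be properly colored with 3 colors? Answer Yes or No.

No

0, 1, 2, 3 form a clique, so at least 4 colors are needed.
So 3 colors are not enough.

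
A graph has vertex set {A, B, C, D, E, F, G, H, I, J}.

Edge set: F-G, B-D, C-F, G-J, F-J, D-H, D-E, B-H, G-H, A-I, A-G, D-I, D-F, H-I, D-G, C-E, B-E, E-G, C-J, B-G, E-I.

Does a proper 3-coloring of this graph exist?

B, D, E, G are mutually adjacent (a clique of size 4), so at least 4 colors are needed.
So 3 colors are not enough.

No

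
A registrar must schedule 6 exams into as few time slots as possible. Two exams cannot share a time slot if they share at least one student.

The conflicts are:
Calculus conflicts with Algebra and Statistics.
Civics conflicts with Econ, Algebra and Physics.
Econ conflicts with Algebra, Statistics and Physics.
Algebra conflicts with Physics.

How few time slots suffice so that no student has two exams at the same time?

Civics, Econ, Algebra, Physics pairwise conflict, so at least 4 time slots are needed.
A valid assignment using 4 time slots: Calculus=2, Civics=4, Econ=2, Algebra=1, Statistics=1, Physics=3. Every pair that conflicts lands in different time slots.

4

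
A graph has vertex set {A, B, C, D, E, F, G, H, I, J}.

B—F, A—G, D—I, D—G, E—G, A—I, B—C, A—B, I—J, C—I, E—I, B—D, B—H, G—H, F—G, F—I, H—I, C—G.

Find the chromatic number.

2

F and G are adjacent, so at least 2 colors are needed.
One proper 2-coloring: A=blue, B=red, C=blue, D=blue, E=blue, F=blue, G=red, H=blue, I=red, J=blue. Every edge joins two different colors.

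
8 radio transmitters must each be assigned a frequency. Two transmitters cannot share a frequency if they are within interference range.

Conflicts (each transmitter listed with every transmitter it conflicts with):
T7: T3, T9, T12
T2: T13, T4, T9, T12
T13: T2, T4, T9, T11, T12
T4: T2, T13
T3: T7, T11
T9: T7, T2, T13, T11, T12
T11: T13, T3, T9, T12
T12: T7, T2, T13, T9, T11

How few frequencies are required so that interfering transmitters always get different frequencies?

4

T2, T13, T9, T12 are mutually in conflict, so at least 4 frequencies are needed.
4 frequencies suffice: frequency 1 → {T4, T3, T9}; frequency 2 → {T12}; frequency 3 → {T7, T13}; frequency 4 → {T2, T11}. Every pair that conflicts lands in different frequencies.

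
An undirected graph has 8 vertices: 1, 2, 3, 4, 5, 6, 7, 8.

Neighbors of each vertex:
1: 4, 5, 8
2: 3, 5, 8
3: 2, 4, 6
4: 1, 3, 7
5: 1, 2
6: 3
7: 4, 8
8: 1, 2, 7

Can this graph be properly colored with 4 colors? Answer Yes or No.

Yes

The chromatic number is 3. The cycle 1-4-3-2-8-1 has odd length 5, so it cannot be 2-colored; at least 3 colors are needed.
A valid assignment using 3 colors: 1=blue, 2=blue, 3=green, 4=red, 5=red, 6=red, 7=blue, 8=red.
Since 4 ≥ 3, a proper 4-coloring certainly exists.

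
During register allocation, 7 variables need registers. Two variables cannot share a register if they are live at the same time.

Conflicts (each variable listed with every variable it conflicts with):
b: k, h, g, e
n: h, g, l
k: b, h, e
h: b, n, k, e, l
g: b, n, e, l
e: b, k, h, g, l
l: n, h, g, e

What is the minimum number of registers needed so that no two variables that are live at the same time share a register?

b, k, h, e pairwise conflict, so at least 4 registers are needed.
Using 4 registers: b=3, n=2, k=4, h=1, g=1, e=2, l=3. Each listed conflict is separated.

4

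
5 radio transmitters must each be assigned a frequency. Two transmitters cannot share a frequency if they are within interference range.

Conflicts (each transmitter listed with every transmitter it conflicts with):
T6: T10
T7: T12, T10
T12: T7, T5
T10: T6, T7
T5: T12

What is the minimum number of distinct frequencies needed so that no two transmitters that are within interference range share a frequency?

2

T6 and T10 conflict, so at least 2 frequencies are needed.
2 frequencies suffice: frequency 1 → {T6, T7, T5}; frequency 2 → {T12, T10}. Every pair that conflicts lands in different frequencies.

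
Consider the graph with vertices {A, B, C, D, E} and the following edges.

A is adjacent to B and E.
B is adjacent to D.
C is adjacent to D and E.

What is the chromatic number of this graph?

The cycle B-A-E-C-D-B has odd length 5, so it cannot be 2-colored; at least 3 colors are needed.
3 colors suffice: color 1 → {D, E}; color 2 → {A, C}; color 3 → {B}. No two adjacent vertices share a color.

3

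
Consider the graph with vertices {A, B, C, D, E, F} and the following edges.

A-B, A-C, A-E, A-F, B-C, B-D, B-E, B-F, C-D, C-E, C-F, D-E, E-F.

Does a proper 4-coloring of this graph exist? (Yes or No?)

A, B, C, E, F are mutually adjacent (a clique of size 5), so at least 5 colors are needed.
So 4 colors are not enough.

No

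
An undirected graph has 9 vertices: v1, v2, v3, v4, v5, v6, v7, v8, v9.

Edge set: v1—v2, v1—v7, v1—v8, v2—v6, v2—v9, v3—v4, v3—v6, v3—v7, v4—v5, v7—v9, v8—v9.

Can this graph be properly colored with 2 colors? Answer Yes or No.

No

The cycle v3-v7-v9-v2-v6-v3 has odd length 5, so it cannot be 2-colored; at least 3 colors are needed.
So 2 colors are not enough.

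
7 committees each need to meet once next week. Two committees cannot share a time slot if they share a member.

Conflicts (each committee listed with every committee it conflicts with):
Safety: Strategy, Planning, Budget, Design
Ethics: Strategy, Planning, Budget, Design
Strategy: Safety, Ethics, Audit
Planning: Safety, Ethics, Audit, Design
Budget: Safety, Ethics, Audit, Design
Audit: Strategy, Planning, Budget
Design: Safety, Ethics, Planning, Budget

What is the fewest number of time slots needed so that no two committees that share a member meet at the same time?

3

Safety, Budget, Design pairwise conflict, so at least 3 time slots are needed.
3 time slots suffice: Safety=2, Ethics=2, Strategy=1, Planning=1, Budget=1, Audit=2, Design=3. No two conflicting committees share a time slot.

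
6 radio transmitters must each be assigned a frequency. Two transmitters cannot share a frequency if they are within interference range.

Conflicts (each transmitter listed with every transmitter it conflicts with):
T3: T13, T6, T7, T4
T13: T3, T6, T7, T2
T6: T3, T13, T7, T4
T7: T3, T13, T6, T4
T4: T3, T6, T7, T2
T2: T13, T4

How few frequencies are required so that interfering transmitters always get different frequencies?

4

T3, T6, T7, T4 all conflict with each other, so at least 4 frequencies are needed.
Using 4 frequencies: T3=2, T13=1, T6=4, T7=3, T4=1, T2=2. Every pair that conflicts lands in different frequencies.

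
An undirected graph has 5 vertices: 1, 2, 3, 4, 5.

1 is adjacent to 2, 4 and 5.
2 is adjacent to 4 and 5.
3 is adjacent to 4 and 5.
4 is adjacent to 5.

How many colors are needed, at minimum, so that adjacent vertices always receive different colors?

1, 2, 4, 5 are pairwise adjacent (a clique of size 4), so at least 4 colors are needed.
4 colors suffice: color red → {5}; color blue → {4}; color green → {2, 3}; color yellow → {1}. No two adjacent vertices share a color.

4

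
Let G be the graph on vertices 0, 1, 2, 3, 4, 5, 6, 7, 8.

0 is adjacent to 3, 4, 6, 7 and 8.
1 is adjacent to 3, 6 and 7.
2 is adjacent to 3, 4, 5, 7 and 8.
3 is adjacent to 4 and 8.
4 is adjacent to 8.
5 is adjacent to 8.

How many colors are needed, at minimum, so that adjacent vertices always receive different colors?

2, 3, 4, 8 are mutually adjacent (a clique of size 4), so at least 4 colors are needed.
One proper 4-coloring: 0=red, 1=red, 2=red, 3=green, 4=yellow, 5=green, 6=blue, 7=blue, 8=blue. No two adjacent vertices share a color.

4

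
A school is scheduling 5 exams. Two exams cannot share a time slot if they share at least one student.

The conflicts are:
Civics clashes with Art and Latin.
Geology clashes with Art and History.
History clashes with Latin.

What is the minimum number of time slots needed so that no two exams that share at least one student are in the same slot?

The cycle Latin-Civics-Art-Geology-History-Latin has odd length 5, so it cannot be 2-colored; at least 3 time slots are needed.
3 time slots suffice: time slot 1 → {Art, History}; time slot 2 → {Civics, Geology}; time slot 3 → {Latin}. Each listed conflict is separated.

3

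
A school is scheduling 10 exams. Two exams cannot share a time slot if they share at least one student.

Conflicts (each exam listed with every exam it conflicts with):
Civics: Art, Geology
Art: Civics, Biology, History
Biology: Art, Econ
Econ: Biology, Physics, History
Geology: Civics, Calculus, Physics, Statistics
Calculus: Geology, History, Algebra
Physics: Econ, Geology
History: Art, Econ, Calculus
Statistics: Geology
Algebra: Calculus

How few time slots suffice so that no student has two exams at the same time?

3

The cycle History-Calculus-Geology-Civics-Art-History has odd length 5, so it cannot be 2-colored; at least 3 time slots are needed.
3 time slots suffice: time slot 1 → {Art, Econ, Geology, Algebra}; time slot 2 → {Civics, Biology, Calculus, Physics, Statistics}; time slot 3 → {History}. Every pair that conflicts lands in different time slots.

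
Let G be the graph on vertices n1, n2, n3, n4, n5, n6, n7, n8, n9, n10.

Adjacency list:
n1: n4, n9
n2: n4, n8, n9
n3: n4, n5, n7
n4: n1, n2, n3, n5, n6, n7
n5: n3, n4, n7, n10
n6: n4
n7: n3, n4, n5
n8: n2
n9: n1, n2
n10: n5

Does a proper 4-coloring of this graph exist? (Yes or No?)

Yes

The chromatic number is 4. n3, n4, n5, n7 are pairwise adjacent (a clique of size 4), so at least 4 colors are needed.
A valid assignment using 4 colors: n1=2, n2=2, n3=3, n4=1, n5=2, n6=2, n7=4, n8=1, n9=1, n10=1.
That is already a proper 4-coloring.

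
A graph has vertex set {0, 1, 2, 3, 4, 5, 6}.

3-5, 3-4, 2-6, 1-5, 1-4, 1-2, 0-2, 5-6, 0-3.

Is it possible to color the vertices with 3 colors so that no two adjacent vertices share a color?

Yes

The chromatic number is 3. The cycle 2-1-4-3-0-2 has odd length 5, so it cannot be 2-colored; at least 3 colors are needed.
3 colors suffice: color a → {1, 3, 6}; color b → {2, 4, 5}; color c → {0}.
That is already a proper 3-coloring.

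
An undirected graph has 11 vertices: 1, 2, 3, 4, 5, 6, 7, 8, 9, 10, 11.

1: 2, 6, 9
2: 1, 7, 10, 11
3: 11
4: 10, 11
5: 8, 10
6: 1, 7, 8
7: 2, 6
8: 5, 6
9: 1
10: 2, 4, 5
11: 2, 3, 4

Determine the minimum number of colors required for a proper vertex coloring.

5 and 8 are adjacent, so at least 2 colors are needed.
2 colors suffice: color red → {2, 3, 4, 5, 6, 9}; color blue → {1, 7, 8, 10, 11}. Every edge joins two different colors.

2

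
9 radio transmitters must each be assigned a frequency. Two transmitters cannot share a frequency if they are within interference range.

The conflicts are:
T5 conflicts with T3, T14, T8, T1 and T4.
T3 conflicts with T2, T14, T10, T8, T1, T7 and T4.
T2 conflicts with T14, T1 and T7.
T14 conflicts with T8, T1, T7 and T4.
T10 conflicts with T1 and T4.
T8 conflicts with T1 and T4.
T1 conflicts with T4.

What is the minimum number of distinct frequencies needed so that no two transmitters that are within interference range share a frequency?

6

T5, T3, T14, T8, T1, T4 pairwise conflict, so at least 6 frequencies are needed.
Using 6 frequencies: T5=5, T3=1, T2=4, T14=2, T10=2, T8=6, T1=3, T7=3, T4=4. Every pair that conflicts lands in different frequencies.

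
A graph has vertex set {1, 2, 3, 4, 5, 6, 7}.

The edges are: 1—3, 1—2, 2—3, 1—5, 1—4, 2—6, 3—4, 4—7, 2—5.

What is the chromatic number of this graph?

1, 2, 5 are pairwise adjacent, so at least 3 colors are needed.
3 colors suffice: color a → {2, 4}; color b → {1, 6, 7}; color c → {3, 5}. No two adjacent vertices share a color.

3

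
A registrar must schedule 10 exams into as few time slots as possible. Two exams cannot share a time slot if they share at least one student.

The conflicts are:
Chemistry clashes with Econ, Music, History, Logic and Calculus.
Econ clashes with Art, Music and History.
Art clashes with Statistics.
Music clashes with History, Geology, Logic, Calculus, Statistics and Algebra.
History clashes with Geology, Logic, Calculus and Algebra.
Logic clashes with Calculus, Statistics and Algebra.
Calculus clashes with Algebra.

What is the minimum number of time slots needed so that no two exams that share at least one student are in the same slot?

5

Chemistry, Music, History, Logic, Calculus pairwise conflict, so at least 5 time slots are needed.
5 time slots suffice: time slot 1 → {Art, Music}; time slot 2 → {History, Statistics}; time slot 3 → {Econ, Geology, Logic}; time slot 4 → {Chemistry, Algebra}; time slot 5 → {Calculus}. No two conflicting exams share a time slot.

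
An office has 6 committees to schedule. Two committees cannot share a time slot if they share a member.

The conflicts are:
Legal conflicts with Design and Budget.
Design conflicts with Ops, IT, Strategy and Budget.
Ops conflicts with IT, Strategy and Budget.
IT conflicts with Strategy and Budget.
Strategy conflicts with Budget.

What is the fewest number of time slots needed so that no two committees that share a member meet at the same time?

5

Design, Ops, IT, Strategy, Budget are mutually in conflict, so at least 5 time slots are needed.
5 time slots suffice: Legal=3, Design=1, Ops=3, IT=4, Strategy=5, Budget=2. Every pair that conflicts lands in different time slots.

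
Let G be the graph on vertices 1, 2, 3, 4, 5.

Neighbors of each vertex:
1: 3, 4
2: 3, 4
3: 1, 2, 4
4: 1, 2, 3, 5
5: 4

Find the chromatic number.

2, 3, 4 form a triangle, so at least 3 colors are needed.
One proper 3-coloring: 1=green, 2=green, 3=blue, 4=red, 5=blue. Each edge has distinct colors on its endpoints.

3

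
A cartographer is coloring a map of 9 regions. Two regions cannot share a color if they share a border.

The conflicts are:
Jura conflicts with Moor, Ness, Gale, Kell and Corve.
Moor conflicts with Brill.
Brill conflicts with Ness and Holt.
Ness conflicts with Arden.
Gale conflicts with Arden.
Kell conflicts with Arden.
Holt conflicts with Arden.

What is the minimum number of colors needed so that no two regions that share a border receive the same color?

Moor and Brill conflict, so at least 2 colors are needed.
One proper 2-coloring: Jura=1, Moor=2, Brill=1, Ness=2, Gale=2, Kell=2, Holt=2, Arden=1, Corve=2. Every pair that conflicts lands in different colors.

2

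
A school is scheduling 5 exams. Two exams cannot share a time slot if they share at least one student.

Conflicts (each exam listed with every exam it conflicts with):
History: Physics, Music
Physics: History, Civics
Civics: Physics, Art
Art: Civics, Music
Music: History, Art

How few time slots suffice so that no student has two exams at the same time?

The cycle Civics-Physics-History-Music-Art-Civics has odd length 5, so it cannot be 2-colored; at least 3 time slots are needed.
3 time slots suffice: time slot 1 → {History, Art}; time slot 2 → {Physics, Music}; time slot 3 → {Civics}. No two conflicting exams share a time slot.

3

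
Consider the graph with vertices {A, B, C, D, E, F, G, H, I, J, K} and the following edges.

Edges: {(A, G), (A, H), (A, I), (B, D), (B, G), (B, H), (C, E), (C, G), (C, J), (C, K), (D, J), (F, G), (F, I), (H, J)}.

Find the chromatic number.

The cycle G-B-H-J-C-G has odd length 5, so it cannot be 2-colored; at least 3 colors are needed.
A valid assignment using 3 colors: A=green, B=green, C=red, D=red, E=blue, F=green, G=blue, H=red, I=red, J=blue, K=blue. Every edge joins two different colors.

3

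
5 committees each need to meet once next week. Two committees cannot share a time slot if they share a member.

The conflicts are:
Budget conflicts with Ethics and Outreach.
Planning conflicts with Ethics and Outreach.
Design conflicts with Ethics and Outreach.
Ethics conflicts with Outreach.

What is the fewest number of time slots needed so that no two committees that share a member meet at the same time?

Budget, Ethics, Outreach all conflict with each other, so at least 3 time slots are needed.
Using 3 time slots: Budget=3, Planning=3, Design=3, Ethics=2, Outreach=1. No two conflicting committees share a time slot.

3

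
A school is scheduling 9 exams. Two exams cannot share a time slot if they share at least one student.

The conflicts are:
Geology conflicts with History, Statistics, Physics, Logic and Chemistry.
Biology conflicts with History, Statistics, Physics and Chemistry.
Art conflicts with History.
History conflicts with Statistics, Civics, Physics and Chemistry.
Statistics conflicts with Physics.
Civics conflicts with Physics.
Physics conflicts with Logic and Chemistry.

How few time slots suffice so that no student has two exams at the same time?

4

Biology, History, Physics, Chemistry all conflict with each other, so at least 4 time slots are needed.
A valid assignment using 4 time slots: Geology=3, Biology=3, Art=1, History=2, Statistics=4, Civics=3, Physics=1, Logic=2, Chemistry=4. No two conflicting exams share a time slot.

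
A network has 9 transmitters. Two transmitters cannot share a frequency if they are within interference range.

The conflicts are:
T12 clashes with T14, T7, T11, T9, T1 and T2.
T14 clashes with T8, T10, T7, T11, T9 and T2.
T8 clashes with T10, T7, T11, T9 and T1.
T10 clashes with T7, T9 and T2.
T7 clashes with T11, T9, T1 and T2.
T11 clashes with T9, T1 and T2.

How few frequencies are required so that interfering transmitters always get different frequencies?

T12, T14, T7, T11, T2 all conflict with each other, so at least 5 frequencies are needed.
5 frequencies suffice: frequency 1 → {T7}; frequency 2 → {T10, T11}; frequency 3 → {T14, T1}; frequency 4 → {T12, T8}; frequency 5 → {T9, T2}. Every pair that conflicts lands in different frequencies.

5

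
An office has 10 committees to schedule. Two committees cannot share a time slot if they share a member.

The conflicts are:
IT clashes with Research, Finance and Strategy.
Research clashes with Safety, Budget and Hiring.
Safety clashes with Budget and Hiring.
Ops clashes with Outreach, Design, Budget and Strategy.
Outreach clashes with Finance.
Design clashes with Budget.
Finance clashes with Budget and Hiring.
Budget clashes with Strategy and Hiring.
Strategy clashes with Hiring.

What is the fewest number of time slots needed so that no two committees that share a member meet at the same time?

Research, Safety, Budget, Hiring pairwise conflict, so at least 4 time slots are needed.
A valid assignment using 4 time slots: IT=1, Research=3, Safety=4, Ops=2, Outreach=1, Design=3, Finance=3, Budget=1, Strategy=3, Hiring=2. Each listed conflict is separated.

4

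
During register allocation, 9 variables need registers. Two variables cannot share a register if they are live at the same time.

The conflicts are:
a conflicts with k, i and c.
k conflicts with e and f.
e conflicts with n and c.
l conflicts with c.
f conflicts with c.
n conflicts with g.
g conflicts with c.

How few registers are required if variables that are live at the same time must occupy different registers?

2

g and c conflict, so at least 2 registers are needed.
2 registers suffice: register 1 → {k, i, n, c}; register 2 → {a, e, l, f, g}. Each listed conflict is separated.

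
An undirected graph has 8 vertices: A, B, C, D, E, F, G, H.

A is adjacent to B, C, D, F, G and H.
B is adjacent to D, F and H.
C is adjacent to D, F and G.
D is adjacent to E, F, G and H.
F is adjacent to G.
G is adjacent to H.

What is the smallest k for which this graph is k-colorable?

A, C, D, F, G are mutually adjacent (a clique of size 5), so at least 5 colors are needed.
A valid assignment using 5 colors: A=2, B=3, C=5, D=1, E=2, F=4, G=3, H=4. Each edge has distinct colors on its endpoints.

5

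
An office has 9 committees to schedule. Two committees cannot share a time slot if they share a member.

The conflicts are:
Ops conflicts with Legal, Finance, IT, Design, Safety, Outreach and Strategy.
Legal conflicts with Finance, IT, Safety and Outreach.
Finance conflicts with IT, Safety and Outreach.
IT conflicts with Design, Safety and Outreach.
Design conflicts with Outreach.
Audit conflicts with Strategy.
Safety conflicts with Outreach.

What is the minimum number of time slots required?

Ops, Legal, Finance, IT, Safety, Outreach pairwise conflict, so at least 6 time slots are needed.
Using 6 time slots: Ops=1, Legal=4, Finance=5, IT=2, Design=4, Audit=1, Safety=6, Outreach=3, Strategy=2. Each listed conflict is separated.

6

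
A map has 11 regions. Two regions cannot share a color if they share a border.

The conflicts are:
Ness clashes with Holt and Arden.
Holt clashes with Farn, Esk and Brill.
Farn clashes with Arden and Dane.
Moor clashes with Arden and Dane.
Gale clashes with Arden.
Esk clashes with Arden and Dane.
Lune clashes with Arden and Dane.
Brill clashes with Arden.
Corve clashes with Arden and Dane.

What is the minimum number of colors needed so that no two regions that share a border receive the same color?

2

Lune and Arden conflict, so at least 2 colors are needed.
2 colors suffice: color 1 → {Holt, Arden, Dane}; color 2 → {Ness, Farn, Moor, Gale, Esk, Lune, Brill, Corve}. No two conflicting regions share a color.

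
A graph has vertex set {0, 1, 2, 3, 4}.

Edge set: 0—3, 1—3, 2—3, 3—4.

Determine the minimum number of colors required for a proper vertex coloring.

1 and 3 are adjacent, so at least 2 colors are needed.
2 colors suffice: color a → {3}; color b → {0, 1, 2, 4}. Every edge joins two different colors.

2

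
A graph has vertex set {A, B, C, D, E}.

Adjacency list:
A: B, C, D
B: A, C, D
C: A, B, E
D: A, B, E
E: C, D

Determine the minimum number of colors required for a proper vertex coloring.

A, B, D are mutually adjacent, so at least 3 colors are needed.
3 colors suffice: A=3, B=1, C=2, D=2, E=1. Every edge joins two different colors.

3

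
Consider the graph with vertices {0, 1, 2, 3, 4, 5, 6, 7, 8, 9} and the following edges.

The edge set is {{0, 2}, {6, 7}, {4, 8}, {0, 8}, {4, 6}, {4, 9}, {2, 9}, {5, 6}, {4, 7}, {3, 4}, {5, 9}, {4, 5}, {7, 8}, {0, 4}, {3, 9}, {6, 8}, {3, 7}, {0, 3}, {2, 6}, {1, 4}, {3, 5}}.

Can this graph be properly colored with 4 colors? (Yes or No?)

The chromatic number is 4. 3, 4, 5, 9 are pairwise adjacent (a clique of size 4), so at least 4 colors are needed.
4 colors suffice: color red → {2, 4}; color blue → {1, 3, 6}; color green → {0, 5, 7}; color yellow → {8, 9}.
That is already a proper 4-coloring.

Yes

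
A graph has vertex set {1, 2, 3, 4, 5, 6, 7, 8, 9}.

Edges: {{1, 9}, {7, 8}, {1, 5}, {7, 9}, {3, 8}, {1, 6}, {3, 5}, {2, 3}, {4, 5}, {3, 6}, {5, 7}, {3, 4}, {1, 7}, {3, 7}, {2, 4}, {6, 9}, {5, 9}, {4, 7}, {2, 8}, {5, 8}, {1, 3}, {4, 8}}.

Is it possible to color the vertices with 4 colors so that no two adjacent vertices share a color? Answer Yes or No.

No

3, 4, 5, 7, 8 are mutually adjacent (a clique of size 5), so at least 5 colors are needed.
So 4 colors are not enough.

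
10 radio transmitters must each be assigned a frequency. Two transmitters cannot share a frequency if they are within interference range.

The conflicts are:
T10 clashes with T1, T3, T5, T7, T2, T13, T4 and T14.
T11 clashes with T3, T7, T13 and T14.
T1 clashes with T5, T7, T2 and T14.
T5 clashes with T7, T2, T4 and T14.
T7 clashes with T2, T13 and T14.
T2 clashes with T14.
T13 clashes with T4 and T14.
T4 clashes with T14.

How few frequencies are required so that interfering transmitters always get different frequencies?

T10, T1, T5, T7, T2, T14 are mutually in conflict, so at least 6 frequencies are needed.
6 frequencies suffice: T10=2, T11=2, T1=5, T3=1, T5=4, T7=3, T2=6, T13=4, T4=3, T14=1. No two conflicting transmitters share a frequency.

6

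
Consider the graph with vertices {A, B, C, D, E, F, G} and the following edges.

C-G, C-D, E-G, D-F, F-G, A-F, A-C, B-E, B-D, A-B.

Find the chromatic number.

3

The cycle A-B-E-G-F-A has odd length 5, so it cannot be 2-colored; at least 3 colors are needed.
3 colors suffice: color 1 → {A, D, G}; color 2 → {B, C, F}; color 3 → {E}. No two adjacent vertices share a color.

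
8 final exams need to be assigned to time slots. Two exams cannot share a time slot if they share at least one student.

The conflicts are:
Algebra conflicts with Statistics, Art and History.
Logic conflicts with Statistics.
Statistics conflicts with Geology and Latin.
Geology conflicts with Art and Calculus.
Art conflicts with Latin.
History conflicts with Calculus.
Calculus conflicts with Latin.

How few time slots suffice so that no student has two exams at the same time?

3

The cycle Calculus-Geology-Statistics-Algebra-History-Calculus has odd length 5, so it cannot be 2-colored; at least 3 time slots are needed.
3 time slots suffice: time slot 1 → {Statistics, Art, Calculus}; time slot 2 → {Algebra, Logic, Geology, Latin}; time slot 3 → {History}. Every pair that conflicts lands in different time slots.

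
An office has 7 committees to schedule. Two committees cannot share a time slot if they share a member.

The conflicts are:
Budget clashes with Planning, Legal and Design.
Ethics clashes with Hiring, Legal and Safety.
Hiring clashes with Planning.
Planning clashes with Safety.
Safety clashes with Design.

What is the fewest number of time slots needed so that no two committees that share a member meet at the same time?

3

The cycle Ethics-Hiring-Planning-Budget-Legal-Ethics has odd length 5, so it cannot be 2-colored; at least 3 time slots are needed.
3 time slots suffice: time slot 1 → {Ethics, Planning, Design}; time slot 2 → {Budget, Hiring, Safety}; time slot 3 → {Legal}. Each listed conflict is separated.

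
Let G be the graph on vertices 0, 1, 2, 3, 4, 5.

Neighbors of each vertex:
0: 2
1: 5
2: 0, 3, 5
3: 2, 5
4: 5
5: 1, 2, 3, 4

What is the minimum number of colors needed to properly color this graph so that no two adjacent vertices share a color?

2, 3, 5 are mutually adjacent, so at least 3 colors are needed.
3 colors suffice: color a → {0, 5}; color b → {1, 2, 4}; color c → {3}. Every edge joins two different colors.

3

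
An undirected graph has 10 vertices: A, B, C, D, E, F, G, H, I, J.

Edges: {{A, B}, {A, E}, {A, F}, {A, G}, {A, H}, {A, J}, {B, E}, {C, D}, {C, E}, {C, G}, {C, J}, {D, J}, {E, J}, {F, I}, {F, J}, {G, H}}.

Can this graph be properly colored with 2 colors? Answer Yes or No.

No

C, D, J form a triangle, so at least 3 colors are needed.
So 2 colors are not enough.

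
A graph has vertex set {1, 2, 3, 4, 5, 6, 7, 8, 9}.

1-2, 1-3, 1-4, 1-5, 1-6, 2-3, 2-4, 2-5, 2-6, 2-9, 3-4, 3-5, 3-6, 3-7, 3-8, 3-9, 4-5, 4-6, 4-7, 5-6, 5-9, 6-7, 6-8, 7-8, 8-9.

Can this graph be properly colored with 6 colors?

Yes

The chromatic number is 6. 1, 2, 3, 4, 5, 6 are mutually adjacent (a clique of size 6), so at least 6 colors are needed.
One proper 6-coloring: 1=f, 2=d, 3=a, 4=c, 5=e, 6=b, 7=d, 8=c, 9=b.
That is already a proper 6-coloring.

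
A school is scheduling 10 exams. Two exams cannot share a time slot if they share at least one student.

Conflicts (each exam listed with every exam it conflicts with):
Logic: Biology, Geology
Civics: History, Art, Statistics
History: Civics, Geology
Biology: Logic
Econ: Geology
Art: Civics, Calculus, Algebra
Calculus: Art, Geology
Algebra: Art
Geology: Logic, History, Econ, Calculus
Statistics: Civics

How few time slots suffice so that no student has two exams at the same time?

The cycle Civics-History-Geology-Calculus-Art-Civics has odd length 5, so it cannot be 2-colored; at least 3 time slots are needed.
Using 3 time slots: Logic=2, Civics=1, History=2, Biology=1, Econ=2, Art=2, Calculus=3, Algebra=1, Geology=1, Statistics=2. Every pair that conflicts lands in different time slots.

3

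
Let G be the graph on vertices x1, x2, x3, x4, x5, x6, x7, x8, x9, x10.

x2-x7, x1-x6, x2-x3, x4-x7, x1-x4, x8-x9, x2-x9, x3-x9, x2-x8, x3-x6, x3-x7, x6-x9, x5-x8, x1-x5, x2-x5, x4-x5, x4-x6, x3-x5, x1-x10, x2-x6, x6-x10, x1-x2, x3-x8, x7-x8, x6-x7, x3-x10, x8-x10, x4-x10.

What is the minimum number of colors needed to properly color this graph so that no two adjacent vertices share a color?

4

x2, x3, x8, x9 are pairwise adjacent (a clique of size 4), so at least 4 colors are needed.
4 colors suffice: x1=1, x2=2, x3=1, x4=2, x5=4, x6=3, x7=4, x8=3, x9=4, x10=4. No two adjacent vertices share a color.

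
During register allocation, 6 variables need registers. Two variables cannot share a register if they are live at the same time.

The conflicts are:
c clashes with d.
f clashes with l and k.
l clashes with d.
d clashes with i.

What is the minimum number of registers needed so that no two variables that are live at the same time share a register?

2

l and d conflict, so at least 2 registers are needed.
2 registers suffice: register 1 → {f, d}; register 2 → {c, l, k, i}. Each listed conflict is separated.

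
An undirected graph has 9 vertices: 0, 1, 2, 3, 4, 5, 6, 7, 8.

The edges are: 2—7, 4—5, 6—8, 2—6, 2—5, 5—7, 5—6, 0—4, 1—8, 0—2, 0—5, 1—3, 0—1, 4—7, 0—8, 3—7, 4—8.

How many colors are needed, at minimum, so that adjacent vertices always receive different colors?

3

2, 5, 6 form a triangle, so at least 3 colors are needed.
3 colors suffice: 0=blue, 1=green, 2=green, 3=red, 4=green, 5=red, 6=blue, 7=blue, 8=red. Every edge joins two different colors.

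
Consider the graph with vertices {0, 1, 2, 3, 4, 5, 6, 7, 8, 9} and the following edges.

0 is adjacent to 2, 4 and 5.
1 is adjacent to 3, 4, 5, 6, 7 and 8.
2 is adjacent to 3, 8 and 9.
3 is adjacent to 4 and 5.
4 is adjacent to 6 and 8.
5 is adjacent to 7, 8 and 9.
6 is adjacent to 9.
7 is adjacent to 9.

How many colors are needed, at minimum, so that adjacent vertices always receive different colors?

3

1, 3, 5 form a triangle, so at least 3 colors are needed.
3 colors suffice: color red → {2, 4, 5}; color blue → {0, 1, 9}; color green → {3, 6, 7, 8}. No two adjacent vertices share a color.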